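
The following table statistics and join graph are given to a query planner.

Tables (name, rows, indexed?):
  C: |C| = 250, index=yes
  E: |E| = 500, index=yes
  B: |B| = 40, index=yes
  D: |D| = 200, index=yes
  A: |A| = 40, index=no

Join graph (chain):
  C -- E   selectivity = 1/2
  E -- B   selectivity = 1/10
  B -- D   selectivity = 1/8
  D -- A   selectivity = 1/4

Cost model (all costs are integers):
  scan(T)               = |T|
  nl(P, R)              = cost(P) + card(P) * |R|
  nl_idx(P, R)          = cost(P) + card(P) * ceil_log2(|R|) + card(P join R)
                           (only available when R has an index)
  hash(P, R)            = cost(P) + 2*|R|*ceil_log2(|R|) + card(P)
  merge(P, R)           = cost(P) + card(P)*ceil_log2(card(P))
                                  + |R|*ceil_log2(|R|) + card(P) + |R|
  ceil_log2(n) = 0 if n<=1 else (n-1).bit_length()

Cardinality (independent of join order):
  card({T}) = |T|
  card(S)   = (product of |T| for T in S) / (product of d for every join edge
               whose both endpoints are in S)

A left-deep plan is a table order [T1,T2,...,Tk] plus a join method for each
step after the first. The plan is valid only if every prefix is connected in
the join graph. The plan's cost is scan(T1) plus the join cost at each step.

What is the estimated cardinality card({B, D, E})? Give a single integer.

50000

Tables in S: B(40), D(200), E(500)
Edges inside S: E-B(d=10), B-D(d=8)
numerator = 40 * 200 * 500 = 4000000
denominator = 10 * 8 = 80
card(S) = 4000000 / 80 = 50000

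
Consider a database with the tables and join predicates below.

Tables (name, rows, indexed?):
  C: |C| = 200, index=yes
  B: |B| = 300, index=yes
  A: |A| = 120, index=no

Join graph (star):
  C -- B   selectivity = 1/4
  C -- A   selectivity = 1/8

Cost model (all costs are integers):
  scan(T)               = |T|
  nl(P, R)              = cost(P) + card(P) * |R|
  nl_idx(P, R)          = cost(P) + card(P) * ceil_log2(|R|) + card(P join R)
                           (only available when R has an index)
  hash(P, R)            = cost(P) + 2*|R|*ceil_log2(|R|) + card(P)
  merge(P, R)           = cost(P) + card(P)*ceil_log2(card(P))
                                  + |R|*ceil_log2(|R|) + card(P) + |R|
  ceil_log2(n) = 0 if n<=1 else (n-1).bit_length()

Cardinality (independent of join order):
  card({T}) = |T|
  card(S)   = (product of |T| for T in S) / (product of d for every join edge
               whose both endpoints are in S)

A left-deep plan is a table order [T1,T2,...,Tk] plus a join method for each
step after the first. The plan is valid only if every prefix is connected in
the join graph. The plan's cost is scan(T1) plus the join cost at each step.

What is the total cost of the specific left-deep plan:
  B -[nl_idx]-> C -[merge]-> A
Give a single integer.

243660

step 1: scan B: cost=300, card=300
step 2: join C via nl_idx
    card(P join C) = 300*200/(4) = 15000
    cost = 300 + 300*8 + 15000 = 17700
step 3: join A via merge
    card(P join A) = 15000*120/(8) = 225000
    cost = 17700 + 15000*14 + 120*7 + 15000 + 120 = 243660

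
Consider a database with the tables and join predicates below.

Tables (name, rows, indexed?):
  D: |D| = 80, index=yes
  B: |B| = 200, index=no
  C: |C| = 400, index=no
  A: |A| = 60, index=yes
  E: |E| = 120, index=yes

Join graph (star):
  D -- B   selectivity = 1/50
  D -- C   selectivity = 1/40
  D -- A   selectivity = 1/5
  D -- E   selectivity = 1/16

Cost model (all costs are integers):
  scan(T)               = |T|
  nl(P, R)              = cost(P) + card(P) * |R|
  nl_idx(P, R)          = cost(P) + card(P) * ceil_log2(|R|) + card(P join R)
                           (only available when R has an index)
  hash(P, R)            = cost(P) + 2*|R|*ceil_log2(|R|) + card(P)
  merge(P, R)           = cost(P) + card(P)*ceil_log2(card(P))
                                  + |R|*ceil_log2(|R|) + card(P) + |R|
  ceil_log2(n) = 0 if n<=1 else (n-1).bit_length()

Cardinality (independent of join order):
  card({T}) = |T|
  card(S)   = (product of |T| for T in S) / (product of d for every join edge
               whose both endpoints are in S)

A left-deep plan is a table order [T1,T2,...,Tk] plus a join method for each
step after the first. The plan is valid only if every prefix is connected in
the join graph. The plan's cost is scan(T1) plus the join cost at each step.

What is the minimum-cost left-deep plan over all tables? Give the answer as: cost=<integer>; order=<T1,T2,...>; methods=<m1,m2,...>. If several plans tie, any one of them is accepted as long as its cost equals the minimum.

cost=35520; order=C,D,B,E,A; methods=hash,hash,hash,hash

Selinger DP (subsets sized 1..n):
  {D}: scan cost=80, card=80
  {B}: scan cost=200, card=200
  {C}: scan cost=400, card=400
  {A}: scan cost=60, card=60
  {E}: scan cost=120, card=120
  {BD}: card=320; try (D,hash)→1520, (D,nl_idx)→1920, (B,merge)→2520, (D,merge)→2640, (B,hash)→3360, (B,nl)→16080 …(+1); best=1520 via (D,hash)
  {CD}: card=800; try (D,hash)→1920, (D,nl_idx)→4000, (C,merge)→4720, (D,merge)→5040, (C,hash)→7360, (C,nl)→32080 …(+1); best=1920 via (D,hash)
  {AD}: card=960; try (A,hash)→880, (D,merge)→1120, (A,merge)→1140, (D,hash)→1240, (D,nl_idx)→1440, (A,nl_idx)→1520 …(+2); best=880 via (A,hash)
  {DE}: card=600; try (E,nl_idx)→1240, (D,hash)→1360, (D,nl_idx)→1560, (E,merge)→1680, (D,merge)→1720, (E,hash)→1840 …(+2); best=1240 via (E,nl_idx)
  {BCD}: card=3200; try (B,hash)→5920, (C,merge)→8720, (C,hash)→9040, (B,merge)→12520, (C,nl)→129520, (B,nl)→161920; best=5920 via (B,hash)
  {ABD}: card=3840; try (A,hash)→2560, (B,hash)→5040, (A,merge)→5140, (A,nl_idx)→7280, (B,merge)→13240, (A,nl)→20720 …(+1); best=2560 via (A,hash)
  {BDE}: card=2400; try (E,hash)→3520, (B,hash)→5040, (E,merge)→5680, (E,nl_idx)→6160, (B,merge)→9640, (E,nl)→39920 …(+1); best=3520 via (E,hash)
  {ACD}: card=9600; try (A,hash)→3440, (C,hash)→9040, (A,merge)→11140, (C,merge)→15440, (A,nl_idx)→16320, (A,nl)→49920 …(+1); best=3440 via (A,hash)
  {CDE}: card=6000; try (E,hash)→4400, (C,hash)→9040, (E,merge)→11680, (C,merge)→11840, (E,nl_idx)→13520, (E,nl)→97920 …(+1); best=4400 via (E,hash)
  {ADE}: card=7200; try (A,hash)→2560, (E,hash)→3520, (A,merge)→8260, (A,nl_idx)→12040, (E,merge)→12400, (E,nl_idx)→14800 …(+2); best=2560 via (A,hash)
  {ABCD}: card=38400; try (A,hash)→9840, (C,hash)→13600, (B,hash)→16240, (A,merge)→47940, (C,merge)→56480, (A,nl_idx)→63520 …(+4); best=9840 via (A,hash)
  {BCDE}: card=24000; try (E,hash)→10800, (C,hash)→13120, (B,hash)→13600, (C,merge)→38720, (E,merge)→48480, (E,nl_idx)→52320 …(+4); best=10800 via (E,hash)
  {ABDE}: card=28800; try (A,hash)→6640, (E,hash)→8080, (B,hash)→12960, (A,merge)→35140, (A,nl_idx)→46720, (E,merge)→53440 …(+5); best=6640 via (A,hash)
  {ACDE}: card=72000; try (A,hash)→11120, (E,hash)→14720, (C,hash)→16960, (A,merge)→88820, (C,merge)→107360, (A,nl_idx)→112400 …(+5); best=11120 via (A,hash)
  {ABCDE}: card=288000; try (A,hash)→35520, (C,hash)→42640, (E,hash)→49920, (B,hash)→86320, (A,merge)→395220, (A,nl_idx)→442800 …(+8); best=35520 via (A,hash)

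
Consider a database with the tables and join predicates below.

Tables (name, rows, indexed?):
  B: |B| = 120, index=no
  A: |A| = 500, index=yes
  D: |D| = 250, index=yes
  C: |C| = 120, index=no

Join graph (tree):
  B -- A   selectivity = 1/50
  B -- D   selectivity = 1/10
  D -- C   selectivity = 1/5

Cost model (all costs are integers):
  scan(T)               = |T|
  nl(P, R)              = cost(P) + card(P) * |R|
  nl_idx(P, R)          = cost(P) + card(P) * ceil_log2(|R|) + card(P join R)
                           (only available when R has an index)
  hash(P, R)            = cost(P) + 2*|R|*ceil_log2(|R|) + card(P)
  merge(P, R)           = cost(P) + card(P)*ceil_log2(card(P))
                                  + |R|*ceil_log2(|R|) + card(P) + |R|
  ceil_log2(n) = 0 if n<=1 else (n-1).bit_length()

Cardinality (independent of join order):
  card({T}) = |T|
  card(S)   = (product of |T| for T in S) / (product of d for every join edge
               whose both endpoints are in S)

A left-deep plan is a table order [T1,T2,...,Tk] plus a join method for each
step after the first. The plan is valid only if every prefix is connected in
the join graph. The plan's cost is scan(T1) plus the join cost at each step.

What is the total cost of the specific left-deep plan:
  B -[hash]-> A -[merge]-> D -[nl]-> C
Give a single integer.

3625890

step 1: scan B: cost=120, card=120
step 2: join A via hash
    card(P join A) = 120*500/(50) = 1200
    cost = 120 + 2*500*9 + 120 = 9240
step 3: join D via merge
    card(P join D) = 1200*250/(10) = 30000
    cost = 9240 + 1200*11 + 250*8 + 1200 + 250 = 25890
step 4: join C via nl
    card(P join C) = 30000*120/(5) = 720000
    cost = 25890 + 30000*120 = 3625890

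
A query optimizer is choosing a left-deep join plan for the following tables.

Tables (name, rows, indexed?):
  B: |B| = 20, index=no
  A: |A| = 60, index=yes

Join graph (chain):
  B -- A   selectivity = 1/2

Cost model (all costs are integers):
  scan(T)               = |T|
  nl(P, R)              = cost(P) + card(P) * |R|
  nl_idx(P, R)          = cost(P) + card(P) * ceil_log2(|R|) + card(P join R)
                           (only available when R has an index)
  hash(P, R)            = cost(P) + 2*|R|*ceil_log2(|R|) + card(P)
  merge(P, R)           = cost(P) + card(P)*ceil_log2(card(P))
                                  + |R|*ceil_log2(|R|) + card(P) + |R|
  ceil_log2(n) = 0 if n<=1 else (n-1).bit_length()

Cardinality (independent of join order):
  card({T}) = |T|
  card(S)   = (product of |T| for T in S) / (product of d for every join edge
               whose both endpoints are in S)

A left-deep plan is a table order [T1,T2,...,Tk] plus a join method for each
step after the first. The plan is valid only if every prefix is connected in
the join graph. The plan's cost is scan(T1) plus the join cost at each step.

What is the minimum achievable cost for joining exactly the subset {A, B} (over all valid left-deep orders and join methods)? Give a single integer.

320

Selinger DP over subsets of {A,B}:
  {B}: scan cost=20, card=20
  {A}: scan cost=60, card=60
  {AB}: card=600; try (B,hash)→320, (A,merge)→560, (B,merge)→600, (A,nl_idx)→740, (A,hash)→760, (A,nl)→1220 …(+1); best=320 via (B,hash)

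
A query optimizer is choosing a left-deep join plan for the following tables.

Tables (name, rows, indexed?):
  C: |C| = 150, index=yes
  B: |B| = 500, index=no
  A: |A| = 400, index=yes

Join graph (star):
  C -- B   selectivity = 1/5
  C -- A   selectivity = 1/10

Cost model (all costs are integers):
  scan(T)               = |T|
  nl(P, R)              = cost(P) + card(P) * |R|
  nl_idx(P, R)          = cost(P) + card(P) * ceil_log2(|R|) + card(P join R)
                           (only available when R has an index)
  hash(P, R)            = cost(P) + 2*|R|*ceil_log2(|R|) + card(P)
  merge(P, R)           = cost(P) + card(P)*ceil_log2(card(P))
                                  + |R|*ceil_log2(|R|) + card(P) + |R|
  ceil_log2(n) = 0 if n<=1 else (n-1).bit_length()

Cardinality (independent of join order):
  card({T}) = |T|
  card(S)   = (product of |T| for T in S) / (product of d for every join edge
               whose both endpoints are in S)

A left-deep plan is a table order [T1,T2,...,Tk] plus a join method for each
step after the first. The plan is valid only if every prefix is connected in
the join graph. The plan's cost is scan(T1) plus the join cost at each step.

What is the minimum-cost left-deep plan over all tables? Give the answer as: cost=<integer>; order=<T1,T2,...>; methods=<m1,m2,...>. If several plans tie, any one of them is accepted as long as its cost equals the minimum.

Selinger DP (subsets sized 1..n):
  {C}: scan cost=150, card=150
  {B}: scan cost=500, card=500
  {A}: scan cost=400, card=400
  {BC}: card=15000; try (C,hash)→3400, (B,merge)→6500, (C,merge)→6850, (B,hash)→9300, (C,nl_idx)→19500, (B,nl)→75150 …(+1); best=3400 via (C,hash)
  {AC}: card=6000; try (C,hash)→3200, (A,merge)→5500, (C,merge)→5750, (A,hash)→7500, (A,nl_idx)→7500, (C,nl_idx)→9600 …(+2); best=3200 via (C,hash)
  {ABC}: card=600000; try (B,hash)→18200, (A,hash)→25600, (B,merge)→92200, (A,merge)→232400, (A,nl_idx)→738400, (B,nl)→3003200 …(+1); best=18200 via (B,hash)

cost=18200; order=A,C,B; methods=hash,hash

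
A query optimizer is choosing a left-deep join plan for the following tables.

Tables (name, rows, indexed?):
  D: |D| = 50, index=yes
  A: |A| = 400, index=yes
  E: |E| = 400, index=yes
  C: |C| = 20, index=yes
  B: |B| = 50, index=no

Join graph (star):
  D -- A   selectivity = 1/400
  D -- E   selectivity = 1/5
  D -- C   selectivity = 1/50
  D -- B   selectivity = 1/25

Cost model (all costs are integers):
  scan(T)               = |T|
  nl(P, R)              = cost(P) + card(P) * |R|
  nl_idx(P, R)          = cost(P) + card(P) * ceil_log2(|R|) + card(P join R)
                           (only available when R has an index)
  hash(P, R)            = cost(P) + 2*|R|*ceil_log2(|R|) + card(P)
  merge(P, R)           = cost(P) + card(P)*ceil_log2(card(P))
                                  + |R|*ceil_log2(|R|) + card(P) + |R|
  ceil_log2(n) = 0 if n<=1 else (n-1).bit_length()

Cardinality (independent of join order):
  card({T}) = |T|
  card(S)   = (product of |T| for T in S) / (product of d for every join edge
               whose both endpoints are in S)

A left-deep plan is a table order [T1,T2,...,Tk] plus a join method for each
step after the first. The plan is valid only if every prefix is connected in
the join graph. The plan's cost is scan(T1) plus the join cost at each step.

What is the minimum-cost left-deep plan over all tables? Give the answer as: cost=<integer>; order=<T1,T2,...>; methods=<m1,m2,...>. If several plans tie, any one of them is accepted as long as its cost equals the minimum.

Selinger DP (subsets sized 1..n):
  {D}: scan cost=50, card=50
  {A}: scan cost=400, card=400
  {E}: scan cost=400, card=400
  {C}: scan cost=20, card=20
  {B}: scan cost=50, card=50
  {AD}: card=50; try (A,nl_idx)→550, (D,hash)→1400, (D,nl_idx)→2850, (A,merge)→4400, (D,merge)→4750, (A,hash)→7300 …(+2); best=550 via (A,nl_idx)
  {DE}: card=4000; try (D,hash)→1400, (E,merge)→4400, (E,nl_idx)→4500, (D,merge)→4750, (D,nl_idx)→6800, (E,hash)→7300 …(+2); best=1400 via (D,hash)
  {CD}: card=20; try (D,nl_idx)→160, (C,hash)→300, (C,nl_idx)→320, (D,merge)→490, (C,merge)→520, (D,hash)→640 …(+2); best=160 via (D,nl_idx)
  {BD}: card=100; try (D,nl_idx)→450, (D,hash)→700, (B,hash)→700, (D,merge)→750, (B,merge)→750, (D,nl)→2550 …(+1); best=450 via (D,nl_idx)
  {ADE}: card=4000; try (E,merge)→4900, (E,nl_idx)→5000, (E,hash)→7800, (A,hash)→12600, (E,nl)→20550, (A,nl_idx)→41400 …(+2); best=4900 via (E,merge)
  {ACD}: card=20; try (A,nl_idx)→360, (C,hash)→800, (C,nl_idx)→820, (C,merge)→1020, (C,nl)→1550, (A,merge)→4280 …(+2); best=360 via (A,nl_idx)
  {ABD}: card=100; try (B,hash)→1200, (B,merge)→1250, (A,nl_idx)→1450, (B,nl)→3050, (A,merge)→5250, (A,hash)→7750 …(+1); best=1200 via (B,hash)
  {CDE}: card=1600; try (E,nl_idx)→1940, (E,merge)→4280, (C,hash)→5600, (E,hash)→7380, (E,nl)→8160, (C,nl_idx)→23000 …(+2); best=1940 via (E,nl_idx)
  {BDE}: card=8000; try (E,merge)→5250, (B,hash)→6000, (E,hash)→7750, (E,nl_idx)→9350, (E,nl)→40450, (B,merge)→53750 …(+1); best=5250 via (E,merge)
  {BCD}: card=40; try (B,merge)→630, (C,hash)→750, (B,hash)→780, (C,nl_idx)→990, (B,nl)→1160, (C,merge)→1370 …(+1); best=630 via (B,merge)
  {ACDE}: card=1600; try (E,nl_idx)→2140, (E,merge)→4480, (E,hash)→7580, (E,nl)→8360, (C,hash)→9100, (A,hash)→10740 …(+6); best=2140 via (E,nl_idx)
  {ABDE}: card=8000; try (E,merge)→6000, (E,hash)→8500, (B,hash)→9500, (E,nl_idx)→10100, (A,hash)→20450, (E,nl)→41200 …(+5); best=6000 via (E,merge)
  {ABCD}: card=40; try (B,merge)→830, (B,hash)→980, (A,nl_idx)→1030, (B,nl)→1360, (C,hash)→1500, (C,nl_idx)→1740 …(+5); best=830 via (B,merge)
  {BCDE}: card=3200; try (B,hash)→4140, (E,nl_idx)→4190, (E,merge)→4910, (E,hash)→7870, (C,hash)→13450, (E,nl)→16630 …(+5); best=4140 via (B,hash)
  {ABCDE}: card=3200; try (B,hash)→4340, (E,nl_idx)→4390, (E,merge)→5110, (E,hash)→8070, (C,hash)→14200, (A,hash)→14540 …(+9); best=4340 via (B,hash)

cost=4340; order=C,D,A,E,B; methods=nl_idx,nl_idx,nl_idx,hash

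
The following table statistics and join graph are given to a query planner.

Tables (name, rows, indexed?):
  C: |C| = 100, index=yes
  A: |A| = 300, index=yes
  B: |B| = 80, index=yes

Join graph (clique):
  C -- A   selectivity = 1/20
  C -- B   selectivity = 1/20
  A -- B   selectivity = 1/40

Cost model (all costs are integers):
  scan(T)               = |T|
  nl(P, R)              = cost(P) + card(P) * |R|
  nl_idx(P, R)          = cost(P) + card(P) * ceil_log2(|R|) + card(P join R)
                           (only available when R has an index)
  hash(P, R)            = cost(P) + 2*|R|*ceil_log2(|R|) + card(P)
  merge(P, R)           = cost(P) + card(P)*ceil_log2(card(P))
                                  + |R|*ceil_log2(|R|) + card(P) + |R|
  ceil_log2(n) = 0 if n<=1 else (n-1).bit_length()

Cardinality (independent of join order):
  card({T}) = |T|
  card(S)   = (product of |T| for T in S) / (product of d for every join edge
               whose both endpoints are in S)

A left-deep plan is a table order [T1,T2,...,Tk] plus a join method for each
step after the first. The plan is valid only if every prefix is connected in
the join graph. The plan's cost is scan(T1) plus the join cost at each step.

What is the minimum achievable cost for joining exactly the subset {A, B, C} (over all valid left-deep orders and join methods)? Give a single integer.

Selinger DP over subsets of {A,B,C}:
  {C}: scan cost=100, card=100
  {A}: scan cost=300, card=300
  {B}: scan cost=80, card=80
  {AC}: card=1500; try (C,hash)→2000, (A,nl_idx)→2500, (C,nl_idx)→3900, (A,merge)→3900, (C,merge)→4100, (A,hash)→5600 …(+2); best=2000 via (C,hash)
  {BC}: card=400; try (C,nl_idx)→1040, (B,nl_idx)→1200, (B,hash)→1320, (C,merge)→1520, (B,merge)→1540, (C,hash)→1560 …(+2); best=1040 via (C,nl_idx)
  {AB}: card=600; try (A,nl_idx)→1400, (B,hash)→1720, (B,nl_idx)→3000, (A,merge)→3720, (B,merge)→3940, (A,hash)→5560 …(+2); best=1400 via (A,nl_idx)
  {ABC}: card=150; try (C,hash)→3400, (B,hash)→4620, (A,nl_idx)→4790, (C,nl_idx)→5750, (A,hash)→6840, (A,merge)→8040 …(+6); best=3400 via (C,hash)

3400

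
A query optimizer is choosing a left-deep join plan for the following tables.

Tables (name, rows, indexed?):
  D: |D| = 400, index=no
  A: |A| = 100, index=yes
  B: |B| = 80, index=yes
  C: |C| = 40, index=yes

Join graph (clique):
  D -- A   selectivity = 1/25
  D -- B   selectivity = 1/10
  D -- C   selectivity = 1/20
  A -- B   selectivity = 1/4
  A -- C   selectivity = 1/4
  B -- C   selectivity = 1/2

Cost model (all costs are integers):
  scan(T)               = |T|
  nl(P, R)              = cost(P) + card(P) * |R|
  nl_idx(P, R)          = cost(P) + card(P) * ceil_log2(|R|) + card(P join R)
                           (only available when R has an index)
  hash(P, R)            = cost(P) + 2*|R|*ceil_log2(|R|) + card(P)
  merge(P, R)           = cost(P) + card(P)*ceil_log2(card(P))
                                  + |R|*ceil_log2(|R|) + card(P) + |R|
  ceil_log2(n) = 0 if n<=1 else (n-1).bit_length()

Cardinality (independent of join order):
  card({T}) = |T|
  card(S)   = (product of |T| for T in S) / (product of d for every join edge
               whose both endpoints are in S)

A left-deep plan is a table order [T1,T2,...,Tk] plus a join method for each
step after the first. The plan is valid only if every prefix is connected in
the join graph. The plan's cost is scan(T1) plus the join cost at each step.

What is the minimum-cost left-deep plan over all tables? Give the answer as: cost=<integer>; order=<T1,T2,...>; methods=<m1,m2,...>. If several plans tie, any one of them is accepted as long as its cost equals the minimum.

cost=5400; order=D,C,A,B; methods=hash,hash,hash

Selinger DP (subsets sized 1..n):
  {D}: scan cost=400, card=400
  {A}: scan cost=100, card=100
  {B}: scan cost=80, card=80
  {C}: scan cost=40, card=40
  {AD}: card=1600; try (A,hash)→2200, (A,nl_idx)→4800, (D,merge)→4900, (A,merge)→5200, (D,hash)→7400, (D,nl)→40100 …(+1); best=2200 via (A,hash)
  {BD}: card=3200; try (B,hash)→1920, (D,merge)→4720, (B,merge)→5040, (B,nl_idx)→6400, (D,hash)→7360, (D,nl)→32080 …(+1); best=1920 via (B,hash)
  {CD}: card=800; try (C,hash)→1280, (C,nl_idx)→3600, (D,merge)→4320, (C,merge)→4680, (D,hash)→7280, (D,nl)→16040 …(+1); best=1280 via (C,hash)
  {AB}: card=2000; try (B,hash)→1320, (A,merge)→1520, (B,merge)→1540, (A,hash)→1560, (A,nl_idx)→2640, (B,nl_idx)→2800 …(+2); best=1320 via (B,hash)
  {AC}: card=1000; try (C,hash)→680, (A,merge)→1120, (C,merge)→1180, (A,nl_idx)→1320, (A,hash)→1480, (C,nl_idx)→1700 …(+2); best=680 via (C,hash)
  {BC}: card=1600; try (C,hash)→640, (B,merge)→960, (C,merge)→1000, (B,hash)→1200, (B,nl_idx)→1920, (C,nl_idx)→2160 …(+2); best=640 via (C,hash)
  {ABD}: card=3200; try (B,hash)→4920, (A,hash)→6520, (D,hash)→10520, (B,nl_idx)→16600, (B,merge)→22040, (A,nl_idx)→27520 …(+5); best=4920 via (B,hash)
  {ACD}: card=800; try (A,hash)→3480, (C,hash)→4280, (A,nl_idx)→7680, (D,hash)→8880, (A,merge)→10880, (C,nl_idx)→12600 …(+5); best=3480 via (A,hash)
  {BCD}: card=3200; try (B,hash)→3200, (C,hash)→5600, (D,hash)→9440, (B,nl_idx)→10080, (B,merge)→10720, (D,merge)→23840 …(+5); best=3200 via (B,hash)
  {ABC}: card=10000; try (B,hash)→2800, (A,hash)→3640, (C,hash)→3800, (B,merge)→12320, (B,nl_idx)→17680, (A,merge)→20640 …(+6); best=2800 via (B,hash)
  {ABCD}: card=800; try (B,hash)→5400, (A,hash)→7800, (C,hash)→8600, (B,nl_idx)→9880, (B,merge)→12920, (D,hash)→20000 …(+9); best=5400 via (B,hash)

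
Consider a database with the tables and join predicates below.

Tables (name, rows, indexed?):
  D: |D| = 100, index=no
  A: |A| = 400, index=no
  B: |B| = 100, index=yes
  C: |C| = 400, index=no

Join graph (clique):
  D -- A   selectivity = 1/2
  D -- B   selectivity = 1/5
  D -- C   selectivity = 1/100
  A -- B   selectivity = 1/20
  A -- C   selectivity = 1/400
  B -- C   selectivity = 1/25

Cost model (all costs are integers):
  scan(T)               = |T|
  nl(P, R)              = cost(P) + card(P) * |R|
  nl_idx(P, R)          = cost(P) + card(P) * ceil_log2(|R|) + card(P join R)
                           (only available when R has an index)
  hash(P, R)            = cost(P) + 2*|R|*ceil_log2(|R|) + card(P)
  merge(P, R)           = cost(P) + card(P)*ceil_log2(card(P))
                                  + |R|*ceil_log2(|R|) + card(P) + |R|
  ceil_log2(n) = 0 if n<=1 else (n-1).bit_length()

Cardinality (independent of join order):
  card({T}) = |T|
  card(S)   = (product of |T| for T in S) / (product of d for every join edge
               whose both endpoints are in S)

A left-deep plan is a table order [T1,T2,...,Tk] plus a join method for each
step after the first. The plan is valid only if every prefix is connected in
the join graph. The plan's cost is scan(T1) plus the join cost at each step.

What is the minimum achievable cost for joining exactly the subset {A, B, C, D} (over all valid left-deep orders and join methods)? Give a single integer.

Selinger DP over subsets of {A,B,C,D}:
  {D}: scan cost=100, card=100
  {A}: scan cost=400, card=400
  {B}: scan cost=100, card=100
  {C}: scan cost=400, card=400
  {AD}: card=20000; try (D,hash)→2200, (A,merge)→4900, (D,merge)→5200, (A,hash)→7400, (A,nl)→40100, (D,nl)→40400; best=2200 via (D,hash)
  {BD}: card=2000; try (D,hash)→1600, (B,hash)→1600, (D,merge)→1700, (B,merge)→1700, (B,nl_idx)→2800, (D,nl)→10100 …(+1); best=1600 via (D,hash)
  {CD}: card=400; try (D,hash)→2200, (C,merge)→4900, (D,merge)→5200, (C,hash)→7400, (C,nl)→40100, (D,nl)→40400; best=2200 via (D,hash)
  {AB}: card=2000; try (B,hash)→2200, (A,merge)→4900, (B,merge)→5200, (B,nl_idx)→5200, (A,hash)→7400, (A,nl)→40100 …(+1); best=2200 via (B,hash)
  {AC}: card=400; try (C,hash)→8000, (A,hash)→8000, (C,merge)→8400, (A,merge)→8400, (C,nl)→160400, (A,nl)→160400; best=8000 via (C,hash)
  {BC}: card=1600; try (B,hash)→2200, (B,nl_idx)→4800, (C,merge)→4900, (B,merge)→5200, (C,hash)→7400, (C,nl)→40100 …(+1); best=2200 via (B,hash)
  {ABD}: card=20000; try (D,hash)→5600, (A,hash)→10800, (B,hash)→23600, (D,merge)→27000, (A,merge)→29600, (B,nl_idx)→162200 …(+4); best=5600 via (D,hash)
  {ACD}: card=200; try (D,hash)→9800, (A,hash)→9800, (A,merge)→10200, (D,merge)→12800, (C,hash)→29400, (D,nl)→48000 …(+3); best=9800 via (D,hash)
  {BCD}: card=320; try (B,hash)→4000, (D,hash)→5200, (B,nl_idx)→5320, (B,merge)→7000, (C,hash)→10800, (D,merge)→22200 …(+4); best=4000 via (B,hash)
  {ABC}: card=80; try (B,hash)→9800, (B,nl_idx)→10880, (A,hash)→11000, (C,hash)→11400, (B,merge)→12800, (A,merge)→25400 …(+4); best=9800 via (B,hash)
  {ABCD}: card=8; try (A,merge)→11200, (B,nl_idx)→11208, (D,merge)→11240, (D,hash)→11280, (B,hash)→11400, (A,hash)→11520 …(+7); best=11200 via (A,merge)

11200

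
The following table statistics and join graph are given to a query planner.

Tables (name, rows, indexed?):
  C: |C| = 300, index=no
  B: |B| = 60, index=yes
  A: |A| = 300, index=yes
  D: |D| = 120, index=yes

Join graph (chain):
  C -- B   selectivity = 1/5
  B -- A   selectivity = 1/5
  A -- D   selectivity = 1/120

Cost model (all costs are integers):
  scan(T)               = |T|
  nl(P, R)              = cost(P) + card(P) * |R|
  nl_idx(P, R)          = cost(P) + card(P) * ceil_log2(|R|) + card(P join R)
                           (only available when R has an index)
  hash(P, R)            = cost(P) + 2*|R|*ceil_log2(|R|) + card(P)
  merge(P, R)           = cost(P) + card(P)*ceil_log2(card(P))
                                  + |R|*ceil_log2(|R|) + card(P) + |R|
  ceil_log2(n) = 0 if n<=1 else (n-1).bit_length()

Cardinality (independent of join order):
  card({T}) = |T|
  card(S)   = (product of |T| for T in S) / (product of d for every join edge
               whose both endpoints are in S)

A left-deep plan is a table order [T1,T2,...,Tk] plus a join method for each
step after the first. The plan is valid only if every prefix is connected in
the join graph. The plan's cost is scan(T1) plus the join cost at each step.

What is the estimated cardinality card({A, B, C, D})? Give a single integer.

216000

Tables in S: A(300), B(60), C(300), D(120)
Edges inside S: C-B(d=5), B-A(d=5), A-D(d=120)
numerator = 300 * 60 * 300 * 120 = 648000000
denominator = 5 * 5 * 120 = 3000
card(S) = 648000000 / 3000 = 216000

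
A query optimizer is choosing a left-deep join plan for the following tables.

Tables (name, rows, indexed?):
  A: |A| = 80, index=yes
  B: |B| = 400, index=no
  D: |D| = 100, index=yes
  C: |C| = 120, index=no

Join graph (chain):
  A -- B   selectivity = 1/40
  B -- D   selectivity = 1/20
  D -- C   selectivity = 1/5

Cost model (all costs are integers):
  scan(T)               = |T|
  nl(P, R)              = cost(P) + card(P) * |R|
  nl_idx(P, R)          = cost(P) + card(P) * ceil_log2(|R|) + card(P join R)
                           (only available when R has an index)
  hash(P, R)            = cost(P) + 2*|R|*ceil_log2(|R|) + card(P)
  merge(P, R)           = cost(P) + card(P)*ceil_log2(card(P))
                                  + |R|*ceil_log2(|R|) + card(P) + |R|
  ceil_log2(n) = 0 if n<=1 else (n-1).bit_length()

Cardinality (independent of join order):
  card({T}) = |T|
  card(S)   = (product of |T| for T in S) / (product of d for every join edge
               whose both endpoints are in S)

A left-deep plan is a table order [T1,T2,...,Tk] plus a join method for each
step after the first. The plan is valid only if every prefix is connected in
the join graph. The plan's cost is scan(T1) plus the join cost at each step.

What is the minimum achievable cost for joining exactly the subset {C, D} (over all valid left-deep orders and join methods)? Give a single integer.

Selinger DP over subsets of {C,D}:
  {D}: scan cost=100, card=100
  {C}: scan cost=120, card=120
  {CD}: card=2400; try (D,hash)→1640, (C,merge)→1860, (D,merge)→1880, (C,hash)→1880, (D,nl_idx)→3360, (C,nl)→12100 …(+1); best=1640 via (D,hash)

1640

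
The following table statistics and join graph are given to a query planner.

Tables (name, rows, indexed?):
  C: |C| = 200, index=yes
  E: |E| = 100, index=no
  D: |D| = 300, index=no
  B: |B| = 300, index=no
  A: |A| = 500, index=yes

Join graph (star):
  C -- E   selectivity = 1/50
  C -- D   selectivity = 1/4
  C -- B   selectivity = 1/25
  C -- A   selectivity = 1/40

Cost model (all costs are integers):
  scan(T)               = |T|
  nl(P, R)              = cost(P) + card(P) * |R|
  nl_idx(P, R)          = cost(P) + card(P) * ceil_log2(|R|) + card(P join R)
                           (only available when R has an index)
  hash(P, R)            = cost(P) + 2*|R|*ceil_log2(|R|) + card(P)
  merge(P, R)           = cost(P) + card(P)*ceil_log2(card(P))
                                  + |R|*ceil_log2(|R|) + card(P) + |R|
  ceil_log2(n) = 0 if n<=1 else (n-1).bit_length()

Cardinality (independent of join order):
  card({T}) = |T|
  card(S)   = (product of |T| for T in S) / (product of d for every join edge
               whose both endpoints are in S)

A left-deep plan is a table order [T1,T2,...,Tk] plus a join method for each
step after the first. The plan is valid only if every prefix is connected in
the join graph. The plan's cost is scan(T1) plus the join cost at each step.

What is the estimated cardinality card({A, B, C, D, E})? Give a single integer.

Tables in S: A(500), B(300), C(200), D(300), E(100)
Edges inside S: C-E(d=50), C-D(d=4), C-B(d=25), C-A(d=40)
numerator = 500 * 300 * 200 * 300 * 100 = 900000000000
denominator = 50 * 4 * 25 * 40 = 200000
card(S) = 900000000000 / 200000 = 4500000

4500000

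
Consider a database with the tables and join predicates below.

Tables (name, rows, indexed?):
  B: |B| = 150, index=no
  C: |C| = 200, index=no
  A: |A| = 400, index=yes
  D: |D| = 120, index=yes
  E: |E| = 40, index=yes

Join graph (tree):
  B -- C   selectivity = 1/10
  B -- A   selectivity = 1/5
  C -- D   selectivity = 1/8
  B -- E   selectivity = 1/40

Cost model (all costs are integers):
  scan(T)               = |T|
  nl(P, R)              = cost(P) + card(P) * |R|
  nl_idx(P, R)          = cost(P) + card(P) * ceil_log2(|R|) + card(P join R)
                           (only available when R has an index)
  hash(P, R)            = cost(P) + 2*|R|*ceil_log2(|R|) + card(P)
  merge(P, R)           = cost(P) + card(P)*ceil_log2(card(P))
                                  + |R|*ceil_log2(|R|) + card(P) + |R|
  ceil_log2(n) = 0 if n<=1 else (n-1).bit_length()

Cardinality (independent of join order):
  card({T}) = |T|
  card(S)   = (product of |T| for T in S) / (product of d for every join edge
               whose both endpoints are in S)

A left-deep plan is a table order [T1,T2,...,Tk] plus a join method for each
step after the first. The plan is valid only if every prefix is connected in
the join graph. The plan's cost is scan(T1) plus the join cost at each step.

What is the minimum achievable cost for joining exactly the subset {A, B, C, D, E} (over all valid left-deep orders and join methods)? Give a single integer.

60810

Selinger DP over subsets of {A,B,C,D,E}:
  {B}: scan cost=150, card=150
  {C}: scan cost=200, card=200
  {A}: scan cost=400, card=400
  {D}: scan cost=120, card=120
  {E}: scan cost=40, card=40
  {BC}: card=3000; try (B,hash)→2800, (C,merge)→3300, (B,merge)→3350, (C,hash)→3500, (C,nl)→30150, (B,nl)→30200; best=2800 via (B,hash)
  {AB}: card=12000; try (B,hash)→3200, (A,merge)→5500, (B,merge)→5750, (A,hash)→7500, (A,nl_idx)→13500, (A,nl)→60150 …(+1); best=3200 via (B,hash)
  {BE}: card=150; try (E,hash)→780, (E,nl_idx)→1200, (B,merge)→1670, (E,merge)→1780, (B,hash)→2480, (B,nl)→6040 …(+1); best=780 via (E,hash)
  {CD}: card=3000; try (D,hash)→2080, (C,merge)→2880, (D,merge)→2960, (C,hash)→3440, (D,nl_idx)→4600, (C,nl)→24120 …(+1); best=2080 via (D,hash)
  {ABC}: card=240000; try (A,hash)→13000, (C,hash)→18400, (A,merge)→45800, (C,merge)→185000, (A,nl_idx)→269800, (A,nl)→1202800 …(+1); best=13000 via (A,hash)
  {BCD}: card=45000; try (D,hash)→7480, (B,hash)→7480, (B,merge)→42430, (D,merge)→42760, (D,nl_idx)→68800, (D,nl)→362800 …(+1); best=7480 via (D,hash)
  {BCE}: card=3000; try (C,merge)→3930, (C,hash)→4130, (E,hash)→6280, (E,nl_idx)→23800, (C,nl)→30780, (E,merge)→42080 …(+1); best=3930 via (C,merge)
  {ABE}: card=12000; try (A,merge)→6130, (A,hash)→8130, (A,nl_idx)→14130, (E,hash)→15680, (A,nl)→60780, (E,nl_idx)→87200 …(+2); best=6130 via (A,merge)
  {ABCD}: card=3600000; try (A,hash)→59680, (D,hash)→254680, (A,merge)→776480, (A,nl_idx)→4012480, (D,merge)→4573960, (D,nl_idx)→5293000 …(+2); best=59680 via (A,hash)
  {ABCE}: card=240000; try (A,hash)→14130, (C,hash)→21330, (A,merge)→46930, (C,merge)→187930, (E,hash)→253480, (A,nl_idx)→270930 …(+5); best=14130 via (A,hash)
  {BCDE}: card=45000; try (D,hash)→8610, (D,merge)→43890, (E,hash)→52960, (D,nl_idx)→69930, (E,nl_idx)→322480, (D,nl)→363930 …(+2); best=8610 via (D,hash)
  {ABCDE}: card=3600000; try (A,hash)→60810, (D,hash)→255810, (A,merge)→777610, (E,hash)→3660160, (A,nl_idx)→4013610, (D,merge)→4575090 …(+6); best=60810 via (A,hash)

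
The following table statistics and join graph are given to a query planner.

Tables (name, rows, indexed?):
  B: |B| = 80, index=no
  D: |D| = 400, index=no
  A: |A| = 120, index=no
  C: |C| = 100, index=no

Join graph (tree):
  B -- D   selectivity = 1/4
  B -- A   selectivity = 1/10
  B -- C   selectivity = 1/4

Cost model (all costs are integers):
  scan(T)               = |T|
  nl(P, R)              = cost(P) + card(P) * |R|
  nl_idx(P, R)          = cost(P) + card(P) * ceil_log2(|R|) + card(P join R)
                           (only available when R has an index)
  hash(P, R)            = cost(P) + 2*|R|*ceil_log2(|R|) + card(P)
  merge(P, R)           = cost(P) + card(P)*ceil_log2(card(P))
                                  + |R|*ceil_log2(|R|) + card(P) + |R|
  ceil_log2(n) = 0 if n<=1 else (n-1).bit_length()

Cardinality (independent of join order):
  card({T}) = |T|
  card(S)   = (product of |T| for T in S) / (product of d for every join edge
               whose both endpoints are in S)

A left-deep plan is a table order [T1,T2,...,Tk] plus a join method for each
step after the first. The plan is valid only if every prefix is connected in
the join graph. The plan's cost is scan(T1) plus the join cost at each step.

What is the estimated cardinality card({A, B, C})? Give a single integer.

24000

Tables in S: A(120), B(80), C(100)
Edges inside S: B-A(d=10), B-C(d=4)
numerator = 120 * 80 * 100 = 960000
denominator = 10 * 4 = 40
card(S) = 960000 / 40 = 24000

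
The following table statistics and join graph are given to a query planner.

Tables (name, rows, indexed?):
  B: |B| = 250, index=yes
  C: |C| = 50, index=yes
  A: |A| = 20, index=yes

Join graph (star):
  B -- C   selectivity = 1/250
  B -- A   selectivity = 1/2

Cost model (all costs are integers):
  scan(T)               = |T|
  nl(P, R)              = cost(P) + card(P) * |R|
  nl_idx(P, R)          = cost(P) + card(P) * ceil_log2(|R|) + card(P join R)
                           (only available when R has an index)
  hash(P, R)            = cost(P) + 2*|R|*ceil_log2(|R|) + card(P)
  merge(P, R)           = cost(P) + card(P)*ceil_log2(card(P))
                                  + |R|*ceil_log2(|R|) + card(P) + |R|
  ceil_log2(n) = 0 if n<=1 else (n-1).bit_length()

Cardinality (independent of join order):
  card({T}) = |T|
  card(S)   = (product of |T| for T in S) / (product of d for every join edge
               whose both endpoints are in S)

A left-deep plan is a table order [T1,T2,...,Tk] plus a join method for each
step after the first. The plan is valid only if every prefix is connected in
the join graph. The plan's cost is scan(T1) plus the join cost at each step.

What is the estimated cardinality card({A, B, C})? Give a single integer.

Tables in S: A(20), B(250), C(50)
Edges inside S: B-C(d=250), B-A(d=2)
numerator = 20 * 250 * 50 = 250000
denominator = 250 * 2 = 500
card(S) = 250000 / 500 = 500

500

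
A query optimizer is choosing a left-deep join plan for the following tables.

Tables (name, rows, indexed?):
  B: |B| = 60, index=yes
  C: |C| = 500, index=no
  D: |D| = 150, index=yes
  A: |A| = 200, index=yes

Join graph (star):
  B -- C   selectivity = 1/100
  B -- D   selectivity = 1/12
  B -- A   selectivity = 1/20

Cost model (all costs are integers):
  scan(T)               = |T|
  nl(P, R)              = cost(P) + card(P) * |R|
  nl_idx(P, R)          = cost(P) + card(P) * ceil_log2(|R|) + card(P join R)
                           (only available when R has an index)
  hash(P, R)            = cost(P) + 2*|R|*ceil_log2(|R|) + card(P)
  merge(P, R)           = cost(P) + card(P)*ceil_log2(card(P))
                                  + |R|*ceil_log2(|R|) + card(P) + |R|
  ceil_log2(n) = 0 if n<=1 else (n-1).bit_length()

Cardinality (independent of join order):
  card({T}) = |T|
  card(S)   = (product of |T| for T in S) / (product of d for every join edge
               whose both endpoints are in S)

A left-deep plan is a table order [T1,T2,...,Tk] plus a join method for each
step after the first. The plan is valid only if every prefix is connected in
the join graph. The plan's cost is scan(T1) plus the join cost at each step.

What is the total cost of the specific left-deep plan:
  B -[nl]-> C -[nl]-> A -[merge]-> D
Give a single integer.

130410

step 1: scan B: cost=60, card=60
step 2: join C via nl
    card(P join C) = 60*500/(100) = 300
    cost = 60 + 60*500 = 30060
step 3: join A via nl
    card(P join A) = 300*200/(20) = 3000
    cost = 30060 + 300*200 = 90060
step 4: join D via merge
    card(P join D) = 3000*150/(12) = 37500
    cost = 90060 + 3000*12 + 150*8 + 3000 + 150 = 130410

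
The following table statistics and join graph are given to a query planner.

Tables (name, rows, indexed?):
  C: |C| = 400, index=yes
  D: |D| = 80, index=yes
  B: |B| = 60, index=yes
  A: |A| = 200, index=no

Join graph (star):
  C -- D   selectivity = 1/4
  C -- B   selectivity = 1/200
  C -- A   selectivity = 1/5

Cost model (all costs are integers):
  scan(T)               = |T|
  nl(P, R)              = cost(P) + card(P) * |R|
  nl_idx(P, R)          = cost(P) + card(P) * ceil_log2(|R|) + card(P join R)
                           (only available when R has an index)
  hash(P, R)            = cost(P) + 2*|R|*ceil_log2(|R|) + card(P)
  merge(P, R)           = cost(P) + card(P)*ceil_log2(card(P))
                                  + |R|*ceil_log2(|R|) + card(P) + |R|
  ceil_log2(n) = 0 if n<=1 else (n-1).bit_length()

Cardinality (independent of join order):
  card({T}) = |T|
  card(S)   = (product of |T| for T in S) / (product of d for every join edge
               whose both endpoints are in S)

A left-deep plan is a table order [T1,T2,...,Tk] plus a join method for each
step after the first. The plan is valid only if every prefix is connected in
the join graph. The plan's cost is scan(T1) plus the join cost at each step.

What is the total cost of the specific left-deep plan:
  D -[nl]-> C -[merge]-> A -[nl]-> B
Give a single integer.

step 1: scan D: cost=80, card=80
step 2: join C via nl
    card(P join C) = 80*400/(4) = 8000
    cost = 80 + 80*400 = 32080
step 3: join A via merge
    card(P join A) = 8000*200/(5) = 320000
    cost = 32080 + 8000*13 + 200*8 + 8000 + 200 = 145880
step 4: join B via nl
    card(P join B) = 320000*60/(200) = 96000
    cost = 145880 + 320000*60 = 19345880

19345880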